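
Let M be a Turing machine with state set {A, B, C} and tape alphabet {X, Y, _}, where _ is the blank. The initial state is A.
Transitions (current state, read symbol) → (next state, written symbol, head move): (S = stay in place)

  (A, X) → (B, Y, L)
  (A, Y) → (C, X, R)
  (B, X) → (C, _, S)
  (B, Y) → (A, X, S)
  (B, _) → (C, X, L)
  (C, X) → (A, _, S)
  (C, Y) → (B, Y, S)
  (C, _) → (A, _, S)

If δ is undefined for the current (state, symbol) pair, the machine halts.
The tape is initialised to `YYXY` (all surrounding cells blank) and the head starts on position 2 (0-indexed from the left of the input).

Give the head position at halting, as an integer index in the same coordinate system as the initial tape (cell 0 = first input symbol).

-2

state=A head=2 tape=__YY[X]Y   (A,X)→(B,Y,L)
state=B head=1 tape=__Y[Y]YY   (B,Y)→(A,X,S)
state=A head=1 tape=__Y[X]YY   (A,X)→(B,Y,L)
state=B head=0 tape=__[Y]YYY   (B,Y)→(A,X,S)
state=A head=0 tape=__[X]YYY   (A,X)→(B,Y,L)
state=B head=-1 tape=_[_]YYYY   (B,_)→(C,X,L)
state=C head=-2 tape=[_]XYYYY   (C,_)→(A,_,S)
state=A head=-2 tape=[_]XYYYY
At halt the head is at cell -2.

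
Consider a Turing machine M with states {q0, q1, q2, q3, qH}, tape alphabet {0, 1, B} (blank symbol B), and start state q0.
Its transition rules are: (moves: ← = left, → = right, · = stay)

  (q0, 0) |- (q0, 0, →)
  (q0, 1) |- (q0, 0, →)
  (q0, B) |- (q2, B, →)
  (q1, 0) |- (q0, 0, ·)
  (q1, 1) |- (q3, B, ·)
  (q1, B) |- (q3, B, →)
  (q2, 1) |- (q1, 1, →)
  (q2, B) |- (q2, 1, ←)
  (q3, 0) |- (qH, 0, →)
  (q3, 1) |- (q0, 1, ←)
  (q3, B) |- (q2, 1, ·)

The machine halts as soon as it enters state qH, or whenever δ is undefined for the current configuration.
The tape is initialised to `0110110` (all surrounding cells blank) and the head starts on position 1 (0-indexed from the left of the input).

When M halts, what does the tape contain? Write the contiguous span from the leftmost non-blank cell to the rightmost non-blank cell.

state=q0 head=1 tape=0[1]10110BB   (q0,1)→(q0,0,→)
state=q0 head=2 tape=00[1]0110BB   (q0,1)→(q0,0,→)
state=q0 head=3 tape=000[0]110BB   (q0,0)→(q0,0,→)
state=q0 head=4 tape=0000[1]10BB   (q0,1)→(q0,0,→)
state=q0 head=5 tape=00000[1]0BB   (q0,1)→(q0,0,→)
state=q0 head=6 tape=000000[0]BB   (q0,0)→(q0,0,→)
state=q0 head=7 tape=0000000[B]B   (q0,B)→(q2,B,→)
state=q2 head=8 tape=0000000B[B]   (q2,B)→(q2,1,←)
state=q2 head=7 tape=0000000[B]1   (q2,B)→(q2,1,←)
state=q2 head=6 tape=000000[0]11
The non-blank tape span at halt is 000000011.

000000011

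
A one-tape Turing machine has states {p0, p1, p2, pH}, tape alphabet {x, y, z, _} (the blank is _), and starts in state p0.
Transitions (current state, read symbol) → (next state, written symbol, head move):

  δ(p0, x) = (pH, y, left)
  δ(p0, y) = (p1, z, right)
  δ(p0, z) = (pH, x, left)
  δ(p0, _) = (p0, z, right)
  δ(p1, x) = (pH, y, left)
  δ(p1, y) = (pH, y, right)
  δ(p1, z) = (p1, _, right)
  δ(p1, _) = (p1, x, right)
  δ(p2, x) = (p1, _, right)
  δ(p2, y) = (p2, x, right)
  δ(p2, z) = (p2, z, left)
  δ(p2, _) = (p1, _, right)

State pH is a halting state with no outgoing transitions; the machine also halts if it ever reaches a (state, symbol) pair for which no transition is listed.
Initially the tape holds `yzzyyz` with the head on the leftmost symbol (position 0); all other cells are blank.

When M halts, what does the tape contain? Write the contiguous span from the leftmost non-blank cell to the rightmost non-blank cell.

p0 | [y]zzyyz   read y → write z, move right, go to p1
p1 | z[z]zyyz   read z → write _, move right, go to p1
p1 | z_[z]yyz   read z → write _, move right, go to p1
p1 | z__[y]yz   read y → write y, move right, go to pH
pH | z__y[y]z
The non-blank tape span at halt is z__yyz.

z__yyz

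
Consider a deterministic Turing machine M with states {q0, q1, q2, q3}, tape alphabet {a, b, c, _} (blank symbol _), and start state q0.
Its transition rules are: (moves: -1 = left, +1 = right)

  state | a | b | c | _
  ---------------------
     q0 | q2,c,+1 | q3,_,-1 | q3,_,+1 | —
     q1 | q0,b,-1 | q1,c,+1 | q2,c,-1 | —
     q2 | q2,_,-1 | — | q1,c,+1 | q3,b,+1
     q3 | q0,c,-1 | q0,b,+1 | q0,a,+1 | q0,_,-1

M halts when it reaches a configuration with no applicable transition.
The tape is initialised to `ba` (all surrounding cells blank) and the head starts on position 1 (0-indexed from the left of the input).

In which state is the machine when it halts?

q0 | b[a]__   read a → write c, move +1, go to q2
q2 | bc[_]_   read _ → write b, move +1, go to q3
q3 | bcb[_]   read _ → write _, move -1, go to q0
q0 | bc[b]_   read b → write _, move -1, go to q3
q3 | b[c]__   read c → write a, move +1, go to q0
q0 | ba[_]_
No transition is defined for (q0, _); M halts in state q0.

q0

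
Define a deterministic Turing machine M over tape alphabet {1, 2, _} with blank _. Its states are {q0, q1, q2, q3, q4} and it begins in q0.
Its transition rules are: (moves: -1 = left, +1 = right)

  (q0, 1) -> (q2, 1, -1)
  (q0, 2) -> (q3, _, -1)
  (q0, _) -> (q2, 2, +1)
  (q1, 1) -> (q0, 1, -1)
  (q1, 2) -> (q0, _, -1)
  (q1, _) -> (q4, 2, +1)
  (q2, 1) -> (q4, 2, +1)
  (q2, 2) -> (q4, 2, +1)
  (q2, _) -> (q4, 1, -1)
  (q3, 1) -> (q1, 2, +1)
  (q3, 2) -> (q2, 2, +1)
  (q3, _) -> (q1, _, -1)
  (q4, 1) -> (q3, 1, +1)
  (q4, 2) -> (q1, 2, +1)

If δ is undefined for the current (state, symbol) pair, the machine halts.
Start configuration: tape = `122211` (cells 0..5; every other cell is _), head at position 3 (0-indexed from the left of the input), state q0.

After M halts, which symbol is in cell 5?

q0 | 122[2]11__   read 2 → write _, move -1, go to q3
q3 | 12[2]_11__   read 2 → write 2, move +1, go to q2
q2 | 122[_]11__   read _ → write 1, move -1, go to q4
q4 | 12[2]111__   read 2 → write 2, move +1, go to q1
q1 | 122[1]11__   read 1 → write 1, move -1, go to q0
q0 | 12[2]111__   read 2 → write _, move -1, go to q3
q3 | 1[2]_111__   read 2 → write 2, move +1, go to q2
q2 | 12[_]111__   read _ → write 1, move -1, go to q4
q4 | 1[2]1111__   read 2 → write 2, move +1, go to q1
q1 | 12[1]111__   read 1 → write 1, move -1, go to q0
q0 | 1[2]1111__   read 2 → write _, move -1, go to q3
q3 | [1]_1111__   read 1 → write 2, move +1, go to q1
q1 | 2[_]1111__   read _ → write 2, move +1, go to q4
q4 | 22[1]111__   read 1 → write 1, move +1, go to q3
q3 | 221[1]11__   read 1 → write 2, move +1, go to q1
q1 | 2212[1]1__   read 1 → write 1, move -1, go to q0
q0 | 221[2]11__   read 2 → write _, move -1, go to q3
q3 | 22[1]_11__   read 1 → write 2, move +1, go to q1
q1 | 222[_]11__   read _ → write 2, move +1, go to q4
q4 | 2222[1]1__   read 1 → write 1, move +1, go to q3
q3 | 22221[1]__   read 1 → write 2, move +1, go to q1
q1 | 222212[_]_   read _ → write 2, move +1, go to q4
q4 | 2222122[_]
Cell 5 holds 2 when M halts.

2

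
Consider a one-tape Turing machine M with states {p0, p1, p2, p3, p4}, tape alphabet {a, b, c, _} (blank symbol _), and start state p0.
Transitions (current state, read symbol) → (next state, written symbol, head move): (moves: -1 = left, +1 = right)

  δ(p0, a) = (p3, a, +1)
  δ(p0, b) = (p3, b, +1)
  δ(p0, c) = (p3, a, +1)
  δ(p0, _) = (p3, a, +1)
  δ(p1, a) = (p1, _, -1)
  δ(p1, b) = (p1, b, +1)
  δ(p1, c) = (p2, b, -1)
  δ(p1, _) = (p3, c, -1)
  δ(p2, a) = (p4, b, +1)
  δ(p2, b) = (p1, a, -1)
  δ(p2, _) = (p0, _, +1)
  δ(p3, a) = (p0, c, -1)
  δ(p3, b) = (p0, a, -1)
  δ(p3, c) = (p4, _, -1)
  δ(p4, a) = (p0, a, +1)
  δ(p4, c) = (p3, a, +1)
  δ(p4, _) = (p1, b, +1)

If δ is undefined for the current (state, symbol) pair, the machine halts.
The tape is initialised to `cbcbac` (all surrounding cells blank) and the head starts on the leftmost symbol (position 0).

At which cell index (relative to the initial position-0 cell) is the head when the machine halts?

state=p0 head=0 tape=[c]bcbac_   (p0,c)→(p3,a,+1)
state=p3 head=1 tape=a[b]cbac_   (p3,b)→(p0,a,-1)
state=p0 head=0 tape=[a]acbac_   (p0,a)→(p3,a,+1)
state=p3 head=1 tape=a[a]cbac_   (p3,a)→(p0,c,-1)
state=p0 head=0 tape=[a]ccbac_   (p0,a)→(p3,a,+1)
state=p3 head=1 tape=a[c]cbac_   (p3,c)→(p4,_,-1)
state=p4 head=0 tape=[a]_cbac_   (p4,a)→(p0,a,+1)
state=p0 head=1 tape=a[_]cbac_   (p0,_)→(p3,a,+1)
state=p3 head=2 tape=aa[c]bac_   (p3,c)→(p4,_,-1)
state=p4 head=1 tape=a[a]_bac_   (p4,a)→(p0,a,+1)
state=p0 head=2 tape=aa[_]bac_   (p0,_)→(p3,a,+1)
state=p3 head=3 tape=aaa[b]ac_   (p3,b)→(p0,a,-1)
state=p0 head=2 tape=aa[a]aac_   (p0,a)→(p3,a,+1)
state=p3 head=3 tape=aaa[a]ac_   (p3,a)→(p0,c,-1)
state=p0 head=2 tape=aa[a]cac_   (p0,a)→(p3,a,+1)
state=p3 head=3 tape=aaa[c]ac_   (p3,c)→(p4,_,-1)
state=p4 head=2 tape=aa[a]_ac_   (p4,a)→(p0,a,+1)
state=p0 head=3 tape=aaa[_]ac_   (p0,_)→(p3,a,+1)
state=p3 head=4 tape=aaaa[a]c_   (p3,a)→(p0,c,-1)
state=p0 head=3 tape=aaa[a]cc_   (p0,a)→(p3,a,+1)
state=p3 head=4 tape=aaaa[c]c_   (p3,c)→(p4,_,-1)
state=p4 head=3 tape=aaa[a]_c_   (p4,a)→(p0,a,+1)
state=p0 head=4 tape=aaaa[_]c_   (p0,_)→(p3,a,+1)
state=p3 head=5 tape=aaaaa[c]_   (p3,c)→(p4,_,-1)
state=p4 head=4 tape=aaaa[a]__   (p4,a)→(p0,a,+1)
state=p0 head=5 tape=aaaaa[_]_   (p0,_)→(p3,a,+1)
state=p3 head=6 tape=aaaaaa[_]
At halt the head is at cell 6.

6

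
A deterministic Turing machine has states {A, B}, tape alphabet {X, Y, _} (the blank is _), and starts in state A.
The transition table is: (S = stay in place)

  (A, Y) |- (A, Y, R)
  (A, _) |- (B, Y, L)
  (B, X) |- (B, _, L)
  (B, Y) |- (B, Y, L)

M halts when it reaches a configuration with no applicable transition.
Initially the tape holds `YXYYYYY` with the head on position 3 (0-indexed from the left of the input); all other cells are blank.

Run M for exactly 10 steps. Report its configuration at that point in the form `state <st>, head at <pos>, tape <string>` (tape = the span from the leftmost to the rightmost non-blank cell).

state B, head at 1, tape YXYYYYYY

A | YXY[Y]YYY_   read Y → write Y, move R, go to A
A | YXYY[Y]YY_   read Y → write Y, move R, go to A
A | YXYYY[Y]Y_   read Y → write Y, move R, go to A
A | YXYYYY[Y]_   read Y → write Y, move R, go to A
A | YXYYYYY[_]   read _ → write Y, move L, go to B
B | YXYYYY[Y]Y   read Y → write Y, move L, go to B
B | YXYYY[Y]YY   read Y → write Y, move L, go to B
B | YXYY[Y]YYY   read Y → write Y, move L, go to B
B | YXY[Y]YYYY   read Y → write Y, move L, go to B
B | YX[Y]YYYYY   read Y → write Y, move L, go to B
B | Y[X]YYYYYY
After 10 steps: state B, head at 1, tape YXYYYYYY.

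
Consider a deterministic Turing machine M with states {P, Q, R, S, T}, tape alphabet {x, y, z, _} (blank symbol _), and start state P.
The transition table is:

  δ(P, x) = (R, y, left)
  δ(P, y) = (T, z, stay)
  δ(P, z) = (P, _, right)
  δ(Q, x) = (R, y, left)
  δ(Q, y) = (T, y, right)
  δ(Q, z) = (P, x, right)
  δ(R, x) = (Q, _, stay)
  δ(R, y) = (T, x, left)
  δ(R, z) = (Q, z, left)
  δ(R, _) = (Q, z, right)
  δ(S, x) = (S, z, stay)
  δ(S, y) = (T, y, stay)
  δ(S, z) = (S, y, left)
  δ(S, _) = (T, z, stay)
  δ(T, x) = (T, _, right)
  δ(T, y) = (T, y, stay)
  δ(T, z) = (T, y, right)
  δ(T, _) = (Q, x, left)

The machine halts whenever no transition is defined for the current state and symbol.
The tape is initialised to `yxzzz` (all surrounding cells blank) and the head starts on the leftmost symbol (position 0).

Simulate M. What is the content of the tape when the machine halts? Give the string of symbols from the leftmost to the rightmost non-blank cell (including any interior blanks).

y_yyy_x

P | [y]xzzz__   read y → write z, move stay, go to T
T | [z]xzzz__   read z → write y, move right, go to T
T | y[x]zzz__   read x → write _, move right, go to T
T | y_[z]zz__   read z → write y, move right, go to T
T | y_y[z]z__   read z → write y, move right, go to T
T | y_yy[z]__   read z → write y, move right, go to T
T | y_yyy[_]_   read _ → write x, move left, go to Q
Q | y_yy[y]x_   read y → write y, move right, go to T
T | y_yyy[x]_   read x → write _, move right, go to T
T | y_yyy_[_]   read _ → write x, move left, go to Q
Q | y_yyy[_]x
The non-blank tape span at halt is y_yyy_x.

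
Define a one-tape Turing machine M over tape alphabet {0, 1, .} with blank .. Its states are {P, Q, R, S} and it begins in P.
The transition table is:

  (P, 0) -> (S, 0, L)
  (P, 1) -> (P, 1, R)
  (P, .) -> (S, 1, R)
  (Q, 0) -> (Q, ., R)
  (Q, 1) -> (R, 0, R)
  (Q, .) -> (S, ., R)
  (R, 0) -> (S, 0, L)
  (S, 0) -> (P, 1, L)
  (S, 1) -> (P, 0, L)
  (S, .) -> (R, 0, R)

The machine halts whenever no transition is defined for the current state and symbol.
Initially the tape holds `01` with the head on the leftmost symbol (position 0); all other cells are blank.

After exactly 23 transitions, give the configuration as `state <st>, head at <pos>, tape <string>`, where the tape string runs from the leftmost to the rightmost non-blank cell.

state=P head=0 tape=....[0]1   (P,0)→(S,0,L)
state=S head=-1 tape=...[.]01   (S,.)→(R,0,R)
state=R head=0 tape=...0[0]1   (R,0)→(S,0,L)
state=S head=-1 tape=...[0]01   (S,0)→(P,1,L)
state=P head=-2 tape=..[.]101   (P,.)→(S,1,R)
state=S head=-1 tape=..1[1]01   (S,1)→(P,0,L)
state=P head=-2 tape=..[1]001   (P,1)→(P,1,R)
state=P head=-1 tape=..1[0]01   (P,0)→(S,0,L)
state=S head=-2 tape=..[1]001   (S,1)→(P,0,L)
state=P head=-3 tape=.[.]0001   (P,.)→(S,1,R)
state=S head=-2 tape=.1[0]001   (S,0)→(P,1,L)
state=P head=-3 tape=.[1]1001   (P,1)→(P,1,R)
state=P head=-2 tape=.1[1]001   (P,1)→(P,1,R)
state=P head=-1 tape=.11[0]01   (P,0)→(S,0,L)
state=S head=-2 tape=.1[1]001   (S,1)→(P,0,L)
state=P head=-3 tape=.[1]0001   (P,1)→(P,1,R)
state=P head=-2 tape=.1[0]001   (P,0)→(S,0,L)
state=S head=-3 tape=.[1]0001   (S,1)→(P,0,L)
state=P head=-4 tape=[.]00001   (P,.)→(S,1,R)
state=S head=-3 tape=1[0]0001   (S,0)→(P,1,L)
state=P head=-4 tape=[1]10001   (P,1)→(P,1,R)
state=P head=-3 tape=1[1]0001   (P,1)→(P,1,R)
state=P head=-2 tape=11[0]001   (P,0)→(S,0,L)
state=S head=-3 tape=1[1]0001
After 23 steps: state S, head at -3, tape 110001.

state S, head at -3, tape 110001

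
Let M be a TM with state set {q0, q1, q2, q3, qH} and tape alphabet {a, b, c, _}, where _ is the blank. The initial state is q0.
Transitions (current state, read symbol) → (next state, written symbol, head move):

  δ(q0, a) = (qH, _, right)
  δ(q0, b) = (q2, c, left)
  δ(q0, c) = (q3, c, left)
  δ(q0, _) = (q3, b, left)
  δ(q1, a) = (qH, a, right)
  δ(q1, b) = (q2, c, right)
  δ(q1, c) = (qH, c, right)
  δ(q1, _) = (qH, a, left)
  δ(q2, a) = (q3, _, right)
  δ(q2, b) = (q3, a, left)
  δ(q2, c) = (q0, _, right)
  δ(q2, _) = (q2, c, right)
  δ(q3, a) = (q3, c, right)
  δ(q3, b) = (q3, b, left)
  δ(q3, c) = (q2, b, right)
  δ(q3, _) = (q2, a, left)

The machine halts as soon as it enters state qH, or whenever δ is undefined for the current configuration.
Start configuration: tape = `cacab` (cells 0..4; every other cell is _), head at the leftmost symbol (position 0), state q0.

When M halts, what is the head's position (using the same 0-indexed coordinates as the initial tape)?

0

q0 | __[c]acab   read c → write c, move left, go to q3
q3 | _[_]cacab   read _ → write a, move left, go to q2
q2 | [_]acacab   read _ → write c, move right, go to q2
q2 | c[a]cacab   read a → write _, move right, go to q3
q3 | c_[c]acab   read c → write b, move right, go to q2
q2 | c_b[a]cab   read a → write _, move right, go to q3
q3 | c_b_[c]ab   read c → write b, move right, go to q2
q2 | c_b_b[a]b   read a → write _, move right, go to q3
q3 | c_b_b_[b]   read b → write b, move left, go to q3
q3 | c_b_b[_]b   read _ → write a, move left, go to q2
q2 | c_b_[b]ab   read b → write a, move left, go to q3
q3 | c_b[_]aab   read _ → write a, move left, go to q2
q2 | c_[b]aaab   read b → write a, move left, go to q3
q3 | c[_]aaaab   read _ → write a, move left, go to q2
q2 | [c]aaaaab   read c → write _, move right, go to q0
q0 | _[a]aaaab   read a → write _, move right, go to qH
qH | __[a]aaab
At halt the head is at cell 0.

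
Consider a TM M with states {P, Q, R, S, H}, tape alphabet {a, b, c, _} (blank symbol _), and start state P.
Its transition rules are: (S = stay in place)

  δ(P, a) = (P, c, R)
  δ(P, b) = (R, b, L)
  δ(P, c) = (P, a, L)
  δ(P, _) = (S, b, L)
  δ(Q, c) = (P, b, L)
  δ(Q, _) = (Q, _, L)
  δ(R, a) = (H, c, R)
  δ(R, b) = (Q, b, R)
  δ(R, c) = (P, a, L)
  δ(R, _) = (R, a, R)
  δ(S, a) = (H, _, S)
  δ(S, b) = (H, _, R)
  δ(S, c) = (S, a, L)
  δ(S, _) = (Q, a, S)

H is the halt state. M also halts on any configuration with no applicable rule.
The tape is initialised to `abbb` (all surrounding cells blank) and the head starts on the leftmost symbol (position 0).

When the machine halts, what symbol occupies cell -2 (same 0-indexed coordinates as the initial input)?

P | __[a]bbb   read a → write c, move R, go to P
P | __c[b]bb   read b → write b, move L, go to R
R | __[c]bbb   read c → write a, move L, go to P
P | _[_]abbb   read _ → write b, move L, go to S
S | [_]babbb   read _ → write a, move S, go to Q
Q | [a]babbb
Cell -2 holds a when M halts.

a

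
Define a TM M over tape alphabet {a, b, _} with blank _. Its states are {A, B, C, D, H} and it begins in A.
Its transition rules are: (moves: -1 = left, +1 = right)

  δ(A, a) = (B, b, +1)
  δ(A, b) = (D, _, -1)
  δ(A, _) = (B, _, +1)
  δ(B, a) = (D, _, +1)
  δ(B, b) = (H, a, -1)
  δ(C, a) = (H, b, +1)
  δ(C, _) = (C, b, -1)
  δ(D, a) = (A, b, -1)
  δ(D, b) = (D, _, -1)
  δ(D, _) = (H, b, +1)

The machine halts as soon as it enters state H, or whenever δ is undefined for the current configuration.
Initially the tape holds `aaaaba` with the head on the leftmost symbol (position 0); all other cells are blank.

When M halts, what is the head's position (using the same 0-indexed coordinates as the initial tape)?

1

state=A head=0 tape=[a]aaaba   (A,a)→(B,b,+1)
state=B head=1 tape=b[a]aaba   (B,a)→(D,_,+1)
state=D head=2 tape=b_[a]aba   (D,a)→(A,b,-1)
state=A head=1 tape=b[_]baba   (A,_)→(B,_,+1)
state=B head=2 tape=b_[b]aba   (B,b)→(H,a,-1)
state=H head=1 tape=b[_]aaba
At halt the head is at cell 1.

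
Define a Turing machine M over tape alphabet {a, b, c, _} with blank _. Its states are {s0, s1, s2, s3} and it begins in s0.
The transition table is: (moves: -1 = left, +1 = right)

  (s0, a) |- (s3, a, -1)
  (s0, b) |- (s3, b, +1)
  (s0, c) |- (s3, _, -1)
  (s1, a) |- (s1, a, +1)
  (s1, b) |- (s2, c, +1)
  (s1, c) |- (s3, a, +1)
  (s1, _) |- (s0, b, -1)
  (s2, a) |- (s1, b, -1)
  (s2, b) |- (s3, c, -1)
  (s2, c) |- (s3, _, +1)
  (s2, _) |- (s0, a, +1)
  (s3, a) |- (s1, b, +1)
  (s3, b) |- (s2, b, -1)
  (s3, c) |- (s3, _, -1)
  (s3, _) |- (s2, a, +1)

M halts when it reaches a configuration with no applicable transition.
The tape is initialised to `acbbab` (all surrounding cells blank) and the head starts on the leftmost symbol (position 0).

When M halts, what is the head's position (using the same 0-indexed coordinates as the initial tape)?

state=s0 head=0 tape=__[a]cbbab__   (s0,a)→(s3,a,-1)
state=s3 head=-1 tape=_[_]acbbab__   (s3,_)→(s2,a,+1)
state=s2 head=0 tape=_a[a]cbbab__   (s2,a)→(s1,b,-1)
state=s1 head=-1 tape=_[a]bcbbab__   (s1,a)→(s1,a,+1)
state=s1 head=0 tape=_a[b]cbbab__   (s1,b)→(s2,c,+1)
state=s2 head=1 tape=_ac[c]bbab__   (s2,c)→(s3,_,+1)
state=s3 head=2 tape=_ac_[b]bab__   (s3,b)→(s2,b,-1)
state=s2 head=1 tape=_ac[_]bbab__   (s2,_)→(s0,a,+1)
state=s0 head=2 tape=_aca[b]bab__   (s0,b)→(s3,b,+1)
state=s3 head=3 tape=_acab[b]ab__   (s3,b)→(s2,b,-1)
state=s2 head=2 tape=_aca[b]bab__   (s2,b)→(s3,c,-1)
state=s3 head=1 tape=_ac[a]cbab__   (s3,a)→(s1,b,+1)
state=s1 head=2 tape=_acb[c]bab__   (s1,c)→(s3,a,+1)
state=s3 head=3 tape=_acba[b]ab__   (s3,b)→(s2,b,-1)
state=s2 head=2 tape=_acb[a]bab__   (s2,a)→(s1,b,-1)
state=s1 head=1 tape=_ac[b]bbab__   (s1,b)→(s2,c,+1)
state=s2 head=2 tape=_acc[b]bab__   (s2,b)→(s3,c,-1)
state=s3 head=1 tape=_ac[c]cbab__   (s3,c)→(s3,_,-1)
state=s3 head=0 tape=_a[c]_cbab__   (s3,c)→(s3,_,-1)
state=s3 head=-1 tape=_[a]__cbab__   (s3,a)→(s1,b,+1)
state=s1 head=0 tape=_b[_]_cbab__   (s1,_)→(s0,b,-1)
state=s0 head=-1 tape=_[b]b_cbab__   (s0,b)→(s3,b,+1)
state=s3 head=0 tape=_b[b]_cbab__   (s3,b)→(s2,b,-1)
state=s2 head=-1 tape=_[b]b_cbab__   (s2,b)→(s3,c,-1)
state=s3 head=-2 tape=[_]cb_cbab__   (s3,_)→(s2,a,+1)
state=s2 head=-1 tape=a[c]b_cbab__   (s2,c)→(s3,_,+1)
state=s3 head=0 tape=a_[b]_cbab__   (s3,b)→(s2,b,-1)
state=s2 head=-1 tape=a[_]b_cbab__   (s2,_)→(s0,a,+1)
state=s0 head=0 tape=aa[b]_cbab__   (s0,b)→(s3,b,+1)
state=s3 head=1 tape=aab[_]cbab__   (s3,_)→(s2,a,+1)
state=s2 head=2 tape=aaba[c]bab__   (s2,c)→(s3,_,+1)
state=s3 head=3 tape=aaba_[b]ab__   (s3,b)→(s2,b,-1)
state=s2 head=2 tape=aaba[_]bab__   (s2,_)→(s0,a,+1)
state=s0 head=3 tape=aabaa[b]ab__   (s0,b)→(s3,b,+1)
state=s3 head=4 tape=aabaab[a]b__   (s3,a)→(s1,b,+1)
state=s1 head=5 tape=aabaabb[b]__   (s1,b)→(s2,c,+1)
state=s2 head=6 tape=aabaabbc[_]_   (s2,_)→(s0,a,+1)
state=s0 head=7 tape=aabaabbca[_]
At halt the head is at cell 7.

7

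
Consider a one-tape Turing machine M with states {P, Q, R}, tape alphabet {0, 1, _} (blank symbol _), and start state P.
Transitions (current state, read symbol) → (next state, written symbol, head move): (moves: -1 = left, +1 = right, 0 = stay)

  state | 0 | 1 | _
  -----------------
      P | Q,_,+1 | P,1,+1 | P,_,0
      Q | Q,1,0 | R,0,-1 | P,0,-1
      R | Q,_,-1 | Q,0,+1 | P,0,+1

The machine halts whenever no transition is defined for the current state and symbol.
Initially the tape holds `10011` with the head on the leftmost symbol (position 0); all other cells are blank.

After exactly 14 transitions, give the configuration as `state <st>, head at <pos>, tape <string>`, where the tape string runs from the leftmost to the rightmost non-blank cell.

state P, head at 4, tape 1000_0

P | [1]0011_   read 1 → write 1, move +1, go to P
P | 1[0]011_   read 0 → write _, move +1, go to Q
Q | 1_[0]11_   read 0 → write 1, move 0, go to Q
Q | 1_[1]11_   read 1 → write 0, move -1, go to R
R | 1[_]011_   read _ → write 0, move +1, go to P
P | 10[0]11_   read 0 → write _, move +1, go to Q
Q | 10_[1]1_   read 1 → write 0, move -1, go to R
R | 10[_]01_   read _ → write 0, move +1, go to P
P | 100[0]1_   read 0 → write _, move +1, go to Q
Q | 100_[1]_   read 1 → write 0, move -1, go to R
R | 100[_]0_   read _ → write 0, move +1, go to P
P | 1000[0]_   read 0 → write _, move +1, go to Q
Q | 1000_[_]   read _ → write 0, move -1, go to P
P | 1000[_]0   read _ → write _, move 0, go to P
P | 1000[_]0
After 14 steps: state P, head at 4, tape 1000_0.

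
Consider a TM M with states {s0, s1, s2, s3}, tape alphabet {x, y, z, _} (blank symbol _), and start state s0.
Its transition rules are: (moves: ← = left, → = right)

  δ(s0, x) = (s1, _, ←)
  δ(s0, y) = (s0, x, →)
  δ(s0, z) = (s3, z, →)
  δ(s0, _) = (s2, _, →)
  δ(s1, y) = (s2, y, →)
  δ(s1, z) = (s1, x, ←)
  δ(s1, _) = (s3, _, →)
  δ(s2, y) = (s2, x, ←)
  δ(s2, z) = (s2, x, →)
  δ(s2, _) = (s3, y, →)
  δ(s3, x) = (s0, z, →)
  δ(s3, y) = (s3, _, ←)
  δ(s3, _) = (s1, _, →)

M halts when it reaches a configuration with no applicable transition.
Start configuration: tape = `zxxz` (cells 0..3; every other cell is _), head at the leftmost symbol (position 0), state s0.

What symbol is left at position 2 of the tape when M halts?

y

s0 | _[z]xxz   read z → write z, move →, go to s3
s3 | _z[x]xz   read x → write z, move →, go to s0
s0 | _zz[x]z   read x → write _, move ←, go to s1
s1 | _z[z]_z   read z → write x, move ←, go to s1
s1 | _[z]x_z   read z → write x, move ←, go to s1
s1 | [_]xx_z   read _ → write _, move →, go to s3
s3 | _[x]x_z   read x → write z, move →, go to s0
s0 | _z[x]_z   read x → write _, move ←, go to s1
s1 | _[z]__z   read z → write x, move ←, go to s1
s1 | [_]x__z   read _ → write _, move →, go to s3
s3 | _[x]__z   read x → write z, move →, go to s0
s0 | _z[_]_z   read _ → write _, move →, go to s2
s2 | _z_[_]z   read _ → write y, move →, go to s3
s3 | _z_y[z]
Cell 2 holds y when M halts.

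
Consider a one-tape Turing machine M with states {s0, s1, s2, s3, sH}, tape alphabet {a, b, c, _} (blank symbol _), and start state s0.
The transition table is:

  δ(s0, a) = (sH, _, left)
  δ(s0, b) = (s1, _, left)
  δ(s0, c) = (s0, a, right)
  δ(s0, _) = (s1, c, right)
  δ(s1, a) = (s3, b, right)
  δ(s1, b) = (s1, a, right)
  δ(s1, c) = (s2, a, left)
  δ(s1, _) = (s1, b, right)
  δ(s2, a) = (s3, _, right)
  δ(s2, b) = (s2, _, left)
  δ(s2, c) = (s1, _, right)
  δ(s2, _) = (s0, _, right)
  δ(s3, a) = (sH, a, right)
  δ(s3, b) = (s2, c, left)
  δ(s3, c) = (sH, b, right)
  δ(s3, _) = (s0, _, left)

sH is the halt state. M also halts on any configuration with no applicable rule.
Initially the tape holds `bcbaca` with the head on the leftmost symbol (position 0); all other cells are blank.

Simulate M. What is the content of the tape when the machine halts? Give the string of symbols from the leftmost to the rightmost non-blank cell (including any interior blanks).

cbbaca

state=s0 head=0 tape=__[b]cbaca   (s0,b)→(s1,_,left)
state=s1 head=-1 tape=_[_]_cbaca   (s1,_)→(s1,b,right)
state=s1 head=0 tape=_b[_]cbaca   (s1,_)→(s1,b,right)
state=s1 head=1 tape=_bb[c]baca   (s1,c)→(s2,a,left)
state=s2 head=0 tape=_b[b]abaca   (s2,b)→(s2,_,left)
state=s2 head=-1 tape=_[b]_abaca   (s2,b)→(s2,_,left)
state=s2 head=-2 tape=[_]__abaca   (s2,_)→(s0,_,right)
state=s0 head=-1 tape=_[_]_abaca   (s0,_)→(s1,c,right)
state=s1 head=0 tape=_c[_]abaca   (s1,_)→(s1,b,right)
state=s1 head=1 tape=_cb[a]baca   (s1,a)→(s3,b,right)
state=s3 head=2 tape=_cbb[b]aca   (s3,b)→(s2,c,left)
state=s2 head=1 tape=_cb[b]caca   (s2,b)→(s2,_,left)
state=s2 head=0 tape=_c[b]_caca   (s2,b)→(s2,_,left)
state=s2 head=-1 tape=_[c]__caca   (s2,c)→(s1,_,right)
state=s1 head=0 tape=__[_]_caca   (s1,_)→(s1,b,right)
state=s1 head=1 tape=__b[_]caca   (s1,_)→(s1,b,right)
state=s1 head=2 tape=__bb[c]aca   (s1,c)→(s2,a,left)
state=s2 head=1 tape=__b[b]aaca   (s2,b)→(s2,_,left)
state=s2 head=0 tape=__[b]_aaca   (s2,b)→(s2,_,left)
state=s2 head=-1 tape=_[_]__aaca   (s2,_)→(s0,_,right)
state=s0 head=0 tape=__[_]_aaca   (s0,_)→(s1,c,right)
state=s1 head=1 tape=__c[_]aaca   (s1,_)→(s1,b,right)
state=s1 head=2 tape=__cb[a]aca   (s1,a)→(s3,b,right)
state=s3 head=3 tape=__cbb[a]ca   (s3,a)→(sH,a,right)
state=sH head=4 tape=__cbba[c]a
The non-blank tape span at halt is cbbaca.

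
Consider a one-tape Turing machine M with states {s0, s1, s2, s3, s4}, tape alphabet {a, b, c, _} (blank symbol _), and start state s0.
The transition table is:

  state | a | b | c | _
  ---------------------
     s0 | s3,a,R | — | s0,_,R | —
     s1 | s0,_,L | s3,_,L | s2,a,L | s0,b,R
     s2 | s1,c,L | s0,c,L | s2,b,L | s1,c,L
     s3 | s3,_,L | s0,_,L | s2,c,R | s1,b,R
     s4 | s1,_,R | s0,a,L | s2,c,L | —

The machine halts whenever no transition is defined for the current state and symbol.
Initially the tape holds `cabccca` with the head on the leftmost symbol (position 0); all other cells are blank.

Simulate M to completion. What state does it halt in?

state=s0 head=0 tape=[c]abccca   (s0,c)→(s0,_,R)
state=s0 head=1 tape=_[a]bccca   (s0,a)→(s3,a,R)
state=s3 head=2 tape=_a[b]ccca   (s3,b)→(s0,_,L)
state=s0 head=1 tape=_[a]_ccca   (s0,a)→(s3,a,R)
state=s3 head=2 tape=_a[_]ccca   (s3,_)→(s1,b,R)
state=s1 head=3 tape=_ab[c]cca   (s1,c)→(s2,a,L)
state=s2 head=2 tape=_a[b]acca   (s2,b)→(s0,c,L)
state=s0 head=1 tape=_[a]cacca   (s0,a)→(s3,a,R)
state=s3 head=2 tape=_a[c]acca   (s3,c)→(s2,c,R)
state=s2 head=3 tape=_ac[a]cca   (s2,a)→(s1,c,L)
state=s1 head=2 tape=_a[c]ccca   (s1,c)→(s2,a,L)
state=s2 head=1 tape=_[a]accca   (s2,a)→(s1,c,L)
state=s1 head=0 tape=[_]caccca   (s1,_)→(s0,b,R)
state=s0 head=1 tape=b[c]accca   (s0,c)→(s0,_,R)
state=s0 head=2 tape=b_[a]ccca   (s0,a)→(s3,a,R)
state=s3 head=3 tape=b_a[c]cca   (s3,c)→(s2,c,R)
state=s2 head=4 tape=b_ac[c]ca   (s2,c)→(s2,b,L)
state=s2 head=3 tape=b_a[c]bca   (s2,c)→(s2,b,L)
state=s2 head=2 tape=b_[a]bbca   (s2,a)→(s1,c,L)
state=s1 head=1 tape=b[_]cbbca   (s1,_)→(s0,b,R)
state=s0 head=2 tape=bb[c]bbca   (s0,c)→(s0,_,R)
state=s0 head=3 tape=bb_[b]bca
No transition is defined for (s0, b); M halts in state s0.

s0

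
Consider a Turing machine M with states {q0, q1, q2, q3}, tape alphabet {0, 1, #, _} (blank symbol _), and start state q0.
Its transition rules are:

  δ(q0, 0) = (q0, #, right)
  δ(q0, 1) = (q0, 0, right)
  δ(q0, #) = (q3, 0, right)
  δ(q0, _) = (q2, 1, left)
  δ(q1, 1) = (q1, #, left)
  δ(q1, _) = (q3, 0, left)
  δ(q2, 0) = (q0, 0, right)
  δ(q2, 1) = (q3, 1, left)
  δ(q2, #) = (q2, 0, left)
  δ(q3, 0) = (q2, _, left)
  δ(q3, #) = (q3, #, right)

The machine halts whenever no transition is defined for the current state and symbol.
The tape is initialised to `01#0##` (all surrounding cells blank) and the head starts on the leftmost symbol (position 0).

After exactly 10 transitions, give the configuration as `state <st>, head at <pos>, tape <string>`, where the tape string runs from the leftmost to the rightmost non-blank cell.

q0 | [0]1#0##_   read 0 → write #, move right, go to q0
q0 | #[1]#0##_   read 1 → write 0, move right, go to q0
q0 | #0[#]0##_   read # → write 0, move right, go to q3
q3 | #00[0]##_   read 0 → write _, move left, go to q2
q2 | #0[0]_##_   read 0 → write 0, move right, go to q0
q0 | #00[_]##_   read _ → write 1, move left, go to q2
q2 | #0[0]1##_   read 0 → write 0, move right, go to q0
q0 | #00[1]##_   read 1 → write 0, move right, go to q0
q0 | #000[#]#_   read # → write 0, move right, go to q3
q3 | #0000[#]_   read # → write #, move right, go to q3
q3 | #0000#[_]
After 10 steps: state q3, head at 6, tape #0000#.

state q3, head at 6, tape #0000#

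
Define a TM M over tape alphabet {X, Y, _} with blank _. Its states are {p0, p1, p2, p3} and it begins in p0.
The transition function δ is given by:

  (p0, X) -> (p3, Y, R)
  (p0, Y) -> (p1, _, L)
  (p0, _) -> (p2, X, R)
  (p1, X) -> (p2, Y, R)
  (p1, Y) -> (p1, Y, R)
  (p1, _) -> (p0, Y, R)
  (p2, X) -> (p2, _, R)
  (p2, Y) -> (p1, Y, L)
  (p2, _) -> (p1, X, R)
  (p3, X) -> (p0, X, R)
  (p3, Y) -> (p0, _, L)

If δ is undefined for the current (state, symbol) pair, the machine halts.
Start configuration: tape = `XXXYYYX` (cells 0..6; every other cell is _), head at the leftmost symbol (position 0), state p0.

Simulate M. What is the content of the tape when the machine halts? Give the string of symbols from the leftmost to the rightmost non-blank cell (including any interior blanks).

YYXYYYY

state=p0 head=0 tape=[X]XXYYYX_   (p0,X)→(p3,Y,R)
state=p3 head=1 tape=Y[X]XYYYX_   (p3,X)→(p0,X,R)
state=p0 head=2 tape=YX[X]YYYX_   (p0,X)→(p3,Y,R)
state=p3 head=3 tape=YXY[Y]YYX_   (p3,Y)→(p0,_,L)
state=p0 head=2 tape=YX[Y]_YYX_   (p0,Y)→(p1,_,L)
state=p1 head=1 tape=Y[X]__YYX_   (p1,X)→(p2,Y,R)
state=p2 head=2 tape=YY[_]_YYX_   (p2,_)→(p1,X,R)
state=p1 head=3 tape=YYX[_]YYX_   (p1,_)→(p0,Y,R)
state=p0 head=4 tape=YYXY[Y]YX_   (p0,Y)→(p1,_,L)
state=p1 head=3 tape=YYX[Y]_YX_   (p1,Y)→(p1,Y,R)
state=p1 head=4 tape=YYXY[_]YX_   (p1,_)→(p0,Y,R)
state=p0 head=5 tape=YYXYY[Y]X_   (p0,Y)→(p1,_,L)
state=p1 head=4 tape=YYXY[Y]_X_   (p1,Y)→(p1,Y,R)
state=p1 head=5 tape=YYXYY[_]X_   (p1,_)→(p0,Y,R)
state=p0 head=6 tape=YYXYYY[X]_   (p0,X)→(p3,Y,R)
state=p3 head=7 tape=YYXYYYY[_]
The non-blank tape span at halt is YYXYYYY.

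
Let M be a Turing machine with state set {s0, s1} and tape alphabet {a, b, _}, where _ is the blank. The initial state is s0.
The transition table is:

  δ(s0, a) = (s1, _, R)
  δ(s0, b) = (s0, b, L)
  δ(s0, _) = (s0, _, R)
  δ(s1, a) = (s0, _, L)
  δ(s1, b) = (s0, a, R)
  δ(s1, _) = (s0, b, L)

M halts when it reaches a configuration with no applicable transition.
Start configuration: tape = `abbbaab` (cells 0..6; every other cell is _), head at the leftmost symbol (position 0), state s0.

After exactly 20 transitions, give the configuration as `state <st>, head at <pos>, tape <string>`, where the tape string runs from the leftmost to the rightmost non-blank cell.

state=s0 head=0 tape=[a]bbbaab   (s0,a)→(s1,_,R)
state=s1 head=1 tape=_[b]bbaab   (s1,b)→(s0,a,R)
state=s0 head=2 tape=_a[b]baab   (s0,b)→(s0,b,L)
state=s0 head=1 tape=_[a]bbaab   (s0,a)→(s1,_,R)
state=s1 head=2 tape=__[b]baab   (s1,b)→(s0,a,R)
state=s0 head=3 tape=__a[b]aab   (s0,b)→(s0,b,L)
state=s0 head=2 tape=__[a]baab   (s0,a)→(s1,_,R)
state=s1 head=3 tape=___[b]aab   (s1,b)→(s0,a,R)
state=s0 head=4 tape=___a[a]ab   (s0,a)→(s1,_,R)
state=s1 head=5 tape=___a_[a]b   (s1,a)→(s0,_,L)
state=s0 head=4 tape=___a[_]_b   (s0,_)→(s0,_,R)
state=s0 head=5 tape=___a_[_]b   (s0,_)→(s0,_,R)
state=s0 head=6 tape=___a__[b]   (s0,b)→(s0,b,L)
state=s0 head=5 tape=___a_[_]b   (s0,_)→(s0,_,R)
state=s0 head=6 tape=___a__[b]   (s0,b)→(s0,b,L)
state=s0 head=5 tape=___a_[_]b   (s0,_)→(s0,_,R)
state=s0 head=6 tape=___a__[b]   (s0,b)→(s0,b,L)
state=s0 head=5 tape=___a_[_]b   (s0,_)→(s0,_,R)
state=s0 head=6 tape=___a__[b]   (s0,b)→(s0,b,L)
state=s0 head=5 tape=___a_[_]b   (s0,_)→(s0,_,R)
state=s0 head=6 tape=___a__[b]
After 20 steps: state s0, head at 6, tape a__b.

state s0, head at 6, tape a__b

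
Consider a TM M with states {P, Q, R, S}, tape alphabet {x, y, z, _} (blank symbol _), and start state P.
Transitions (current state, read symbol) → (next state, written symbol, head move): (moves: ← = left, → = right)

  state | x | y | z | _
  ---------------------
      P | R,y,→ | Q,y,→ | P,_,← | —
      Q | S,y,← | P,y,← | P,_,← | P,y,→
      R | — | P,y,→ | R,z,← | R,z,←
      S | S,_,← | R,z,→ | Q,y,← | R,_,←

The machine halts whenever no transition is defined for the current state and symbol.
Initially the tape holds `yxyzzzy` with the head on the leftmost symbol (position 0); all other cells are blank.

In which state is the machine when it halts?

P | [y]xyzzzy__   read y → write y, move →, go to Q
Q | y[x]yzzzy__   read x → write y, move ←, go to S
S | [y]yyzzzy__   read y → write z, move →, go to R
R | z[y]yzzzy__   read y → write y, move →, go to P
P | zy[y]zzzy__   read y → write y, move →, go to Q
Q | zyy[z]zzy__   read z → write _, move ←, go to P
P | zy[y]_zzy__   read y → write y, move →, go to Q
Q | zyy[_]zzy__   read _ → write y, move →, go to P
P | zyyy[z]zy__   read z → write _, move ←, go to P
P | zyy[y]_zy__   read y → write y, move →, go to Q
Q | zyyy[_]zy__   read _ → write y, move →, go to P
P | zyyyy[z]y__   read z → write _, move ←, go to P
P | zyyy[y]_y__   read y → write y, move →, go to Q
Q | zyyyy[_]y__   read _ → write y, move →, go to P
P | zyyyyy[y]__   read y → write y, move →, go to Q
Q | zyyyyyy[_]_   read _ → write y, move →, go to P
P | zyyyyyyy[_]
No transition is defined for (P, _); M halts in state P.

P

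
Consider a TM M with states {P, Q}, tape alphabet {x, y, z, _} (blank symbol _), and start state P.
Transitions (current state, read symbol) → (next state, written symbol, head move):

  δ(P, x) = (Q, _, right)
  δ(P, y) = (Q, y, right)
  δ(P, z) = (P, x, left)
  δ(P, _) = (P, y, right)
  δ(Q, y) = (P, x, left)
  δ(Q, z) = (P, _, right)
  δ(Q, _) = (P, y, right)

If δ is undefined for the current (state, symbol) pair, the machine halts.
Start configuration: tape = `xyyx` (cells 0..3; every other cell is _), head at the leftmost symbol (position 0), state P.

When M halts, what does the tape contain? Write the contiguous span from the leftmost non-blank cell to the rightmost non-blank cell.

yy_x

P | [x]yyx   read x → write _, move right, go to Q
Q | _[y]yx   read y → write x, move left, go to P
P | [_]xyx   read _ → write y, move right, go to P
P | y[x]yx   read x → write _, move right, go to Q
Q | y_[y]x   read y → write x, move left, go to P
P | y[_]xx   read _ → write y, move right, go to P
P | yy[x]x   read x → write _, move right, go to Q
Q | yy_[x]
The non-blank tape span at halt is yy_x.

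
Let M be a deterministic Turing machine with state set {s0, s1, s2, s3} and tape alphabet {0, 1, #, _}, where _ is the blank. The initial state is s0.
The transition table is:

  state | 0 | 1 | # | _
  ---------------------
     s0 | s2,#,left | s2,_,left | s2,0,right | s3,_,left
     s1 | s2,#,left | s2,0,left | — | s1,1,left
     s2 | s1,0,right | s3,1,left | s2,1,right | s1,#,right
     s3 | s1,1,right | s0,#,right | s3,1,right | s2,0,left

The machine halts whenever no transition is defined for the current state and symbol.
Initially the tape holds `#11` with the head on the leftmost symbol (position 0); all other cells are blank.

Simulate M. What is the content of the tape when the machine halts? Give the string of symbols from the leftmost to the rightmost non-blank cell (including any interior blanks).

1111#1

state=s0 head=0 tape=__[#]11_   (s0,#)→(s2,0,right)
state=s2 head=1 tape=__0[1]1_   (s2,1)→(s3,1,left)
state=s3 head=0 tape=__[0]11_   (s3,0)→(s1,1,right)
state=s1 head=1 tape=__1[1]1_   (s1,1)→(s2,0,left)
state=s2 head=0 tape=__[1]01_   (s2,1)→(s3,1,left)
state=s3 head=-1 tape=_[_]101_   (s3,_)→(s2,0,left)
state=s2 head=-2 tape=[_]0101_   (s2,_)→(s1,#,right)
state=s1 head=-1 tape=#[0]101_   (s1,0)→(s2,#,left)
state=s2 head=-2 tape=[#]#101_   (s2,#)→(s2,1,right)
state=s2 head=-1 tape=1[#]101_   (s2,#)→(s2,1,right)
state=s2 head=0 tape=11[1]01_   (s2,1)→(s3,1,left)
state=s3 head=-1 tape=1[1]101_   (s3,1)→(s0,#,right)
state=s0 head=0 tape=1#[1]01_   (s0,1)→(s2,_,left)
state=s2 head=-1 tape=1[#]_01_   (s2,#)→(s2,1,right)
state=s2 head=0 tape=11[_]01_   (s2,_)→(s1,#,right)
state=s1 head=1 tape=11#[0]1_   (s1,0)→(s2,#,left)
state=s2 head=0 tape=11[#]#1_   (s2,#)→(s2,1,right)
state=s2 head=1 tape=111[#]1_   (s2,#)→(s2,1,right)
state=s2 head=2 tape=1111[1]_   (s2,1)→(s3,1,left)
state=s3 head=1 tape=111[1]1_   (s3,1)→(s0,#,right)
state=s0 head=2 tape=111#[1]_   (s0,1)→(s2,_,left)
state=s2 head=1 tape=111[#]__   (s2,#)→(s2,1,right)
state=s2 head=2 tape=1111[_]_   (s2,_)→(s1,#,right)
state=s1 head=3 tape=1111#[_]   (s1,_)→(s1,1,left)
state=s1 head=2 tape=1111[#]1
The non-blank tape span at halt is 1111#1.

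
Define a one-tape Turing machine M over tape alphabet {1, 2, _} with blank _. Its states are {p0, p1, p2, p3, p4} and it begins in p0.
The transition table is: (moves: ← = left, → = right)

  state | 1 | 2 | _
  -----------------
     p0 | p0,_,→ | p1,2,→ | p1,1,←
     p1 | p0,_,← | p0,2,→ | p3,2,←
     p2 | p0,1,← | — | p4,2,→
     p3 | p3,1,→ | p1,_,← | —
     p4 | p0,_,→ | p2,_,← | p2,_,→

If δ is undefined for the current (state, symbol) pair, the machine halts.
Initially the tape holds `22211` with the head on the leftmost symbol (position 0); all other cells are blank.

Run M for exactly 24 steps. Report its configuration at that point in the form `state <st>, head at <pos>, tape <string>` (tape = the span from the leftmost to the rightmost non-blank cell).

state p3, head at 2, tape 2_222

state=p0 head=0 tape=[2]2211   (p0,2)→(p1,2,→)
state=p1 head=1 tape=2[2]211   (p1,2)→(p0,2,→)
state=p0 head=2 tape=22[2]11   (p0,2)→(p1,2,→)
state=p1 head=3 tape=222[1]1   (p1,1)→(p0,_,←)
state=p0 head=2 tape=22[2]_1   (p0,2)→(p1,2,→)
state=p1 head=3 tape=222[_]1   (p1,_)→(p3,2,←)
state=p3 head=2 tape=22[2]21   (p3,2)→(p1,_,←)
state=p1 head=1 tape=2[2]_21   (p1,2)→(p0,2,→)
state=p0 head=2 tape=22[_]21   (p0,_)→(p1,1,←)
state=p1 head=1 tape=2[2]121   (p1,2)→(p0,2,→)
state=p0 head=2 tape=22[1]21   (p0,1)→(p0,_,→)
state=p0 head=3 tape=22_[2]1   (p0,2)→(p1,2,→)
state=p1 head=4 tape=22_2[1]   (p1,1)→(p0,_,←)
state=p0 head=3 tape=22_[2]_   (p0,2)→(p1,2,→)
state=p1 head=4 tape=22_2[_]   (p1,_)→(p3,2,←)
state=p3 head=3 tape=22_[2]2   (p3,2)→(p1,_,←)
state=p1 head=2 tape=22[_]_2   (p1,_)→(p3,2,←)
state=p3 head=1 tape=2[2]2_2   (p3,2)→(p1,_,←)
state=p1 head=0 tape=[2]_2_2   (p1,2)→(p0,2,→)
state=p0 head=1 tape=2[_]2_2   (p0,_)→(p1,1,←)
state=p1 head=0 tape=[2]12_2   (p1,2)→(p0,2,→)
state=p0 head=1 tape=2[1]2_2   (p0,1)→(p0,_,→)
state=p0 head=2 tape=2_[2]_2   (p0,2)→(p1,2,→)
state=p1 head=3 tape=2_2[_]2   (p1,_)→(p3,2,←)
state=p3 head=2 tape=2_[2]22
After 24 steps: state p3, head at 2, tape 2_222.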